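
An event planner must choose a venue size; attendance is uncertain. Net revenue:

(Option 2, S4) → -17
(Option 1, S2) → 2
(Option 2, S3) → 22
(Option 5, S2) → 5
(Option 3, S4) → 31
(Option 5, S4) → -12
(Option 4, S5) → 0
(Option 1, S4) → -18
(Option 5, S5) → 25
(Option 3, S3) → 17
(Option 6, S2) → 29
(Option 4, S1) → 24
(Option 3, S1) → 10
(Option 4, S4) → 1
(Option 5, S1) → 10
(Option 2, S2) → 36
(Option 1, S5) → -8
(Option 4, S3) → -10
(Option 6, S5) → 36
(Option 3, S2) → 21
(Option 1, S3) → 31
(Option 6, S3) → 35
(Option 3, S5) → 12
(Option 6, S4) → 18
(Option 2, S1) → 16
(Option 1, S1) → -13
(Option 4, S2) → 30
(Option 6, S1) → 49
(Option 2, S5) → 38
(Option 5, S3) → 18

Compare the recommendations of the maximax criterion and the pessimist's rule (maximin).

maximax → Option 6; maximin → Option 6 (agree)

Row maxima: Option 1=31, Option 2=38, Option 3=31, Option 4=30, Option 5=25, Option 6=49
Best best-case = 49 → Option 6.
Row minima: Option 1=-18, Option 2=-17, Option 3=10, Option 4=-10, Option 5=-12, Option 6=18
Best worst-case = 18 → Option 6.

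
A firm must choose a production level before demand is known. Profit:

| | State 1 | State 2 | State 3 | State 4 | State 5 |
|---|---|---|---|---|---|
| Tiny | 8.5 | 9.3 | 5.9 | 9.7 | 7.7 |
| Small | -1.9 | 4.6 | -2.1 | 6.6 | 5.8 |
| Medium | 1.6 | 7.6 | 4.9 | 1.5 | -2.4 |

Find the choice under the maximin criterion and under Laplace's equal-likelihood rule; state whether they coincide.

Row minima: Tiny=5.9, Small=-2.1, Medium=-2.4
Best worst-case = 5.9 → Tiny.
Row averages: Tiny=8.22, Small=2.6, Medium=2.64
Highest average = 8.22 → Tiny.

maximin → Tiny; laplace → Tiny (agree)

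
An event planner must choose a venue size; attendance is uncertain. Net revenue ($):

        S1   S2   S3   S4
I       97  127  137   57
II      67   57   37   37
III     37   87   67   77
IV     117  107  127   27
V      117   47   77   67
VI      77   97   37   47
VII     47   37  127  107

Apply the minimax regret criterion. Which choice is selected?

Column bests: S1=117, S2=127, S3=137, S4=107.
I regrets: 20, 0, 0, 50 → max 50
II regrets: 50, 70, 100, 70 → max 100
III regrets: 80, 40, 70, 30 → max 80
IV regrets: 0, 20, 10, 80 → max 80
V regrets: 0, 80, 60, 40 → max 80
VI regrets: 40, 30, 100, 60 → max 100
VII regrets: 70, 90, 10, 0 → max 90
Smallest max regret = 50 → I.

I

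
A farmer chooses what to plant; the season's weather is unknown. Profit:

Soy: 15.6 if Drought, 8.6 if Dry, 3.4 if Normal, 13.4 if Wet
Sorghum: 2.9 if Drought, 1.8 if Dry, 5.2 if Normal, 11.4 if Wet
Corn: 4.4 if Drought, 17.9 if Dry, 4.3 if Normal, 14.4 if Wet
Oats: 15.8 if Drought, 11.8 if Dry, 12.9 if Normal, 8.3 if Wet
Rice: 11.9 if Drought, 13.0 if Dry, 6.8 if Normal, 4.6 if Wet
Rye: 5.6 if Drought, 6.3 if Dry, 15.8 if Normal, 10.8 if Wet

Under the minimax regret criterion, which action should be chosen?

Oats

Column bests: Drought=15.8, Dry=17.9, Normal=15.8, Wet=14.4.
Soy regrets: 0.2, 9.3, 12.4, 1.0 → max 12.4
Sorghum regrets: 12.9, 16.1, 10.6, 3.0 → max 16.1
Corn regrets: 11.4, 0.0, 11.5, 0.0 → max 11.5
Oats regrets: 0.0, 6.1, 2.9, 6.1 → max 6.1
Rice regrets: 3.9, 4.9, 9.0, 9.8 → max 9.8
Rye regrets: 10.2, 11.6, 0.0, 3.6 → max 11.6
Smallest max regret = 6.1 → Oats.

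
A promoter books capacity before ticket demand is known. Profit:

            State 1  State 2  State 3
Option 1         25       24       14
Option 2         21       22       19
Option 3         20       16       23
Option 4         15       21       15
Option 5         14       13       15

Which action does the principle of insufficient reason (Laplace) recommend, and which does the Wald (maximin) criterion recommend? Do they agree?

Row averages: Option 1=21, Option 2=62/3, Option 3=59/3, Option 4=17, Option 5=14
Highest average = 21 → Option 1.
Row minima: Option 1=14, Option 2=19, Option 3=16, Option 4=15, Option 5=13
Best worst-case = 19 → Option 2.

laplace → Option 1; maximin → Option 2 (disagree)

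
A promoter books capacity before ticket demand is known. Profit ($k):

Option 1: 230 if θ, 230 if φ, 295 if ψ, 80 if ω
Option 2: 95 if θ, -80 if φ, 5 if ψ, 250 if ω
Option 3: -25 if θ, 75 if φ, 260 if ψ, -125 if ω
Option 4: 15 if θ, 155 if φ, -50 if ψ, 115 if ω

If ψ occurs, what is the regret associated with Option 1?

0

Best payoff under ψ is 295.
Regret = 295 − 295 = 0.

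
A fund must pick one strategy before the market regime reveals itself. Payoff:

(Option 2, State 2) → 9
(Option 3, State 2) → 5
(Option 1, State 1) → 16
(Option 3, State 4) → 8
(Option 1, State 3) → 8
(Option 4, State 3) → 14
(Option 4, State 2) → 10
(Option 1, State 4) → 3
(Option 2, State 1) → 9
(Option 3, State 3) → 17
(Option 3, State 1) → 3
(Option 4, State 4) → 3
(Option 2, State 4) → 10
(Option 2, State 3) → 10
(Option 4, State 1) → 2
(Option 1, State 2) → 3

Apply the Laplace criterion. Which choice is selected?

Option 2

Row averages: Option 1=7.5, Option 2=9.5, Option 3=8.25, Option 4=7.25
Highest average = 9.5 → Option 2.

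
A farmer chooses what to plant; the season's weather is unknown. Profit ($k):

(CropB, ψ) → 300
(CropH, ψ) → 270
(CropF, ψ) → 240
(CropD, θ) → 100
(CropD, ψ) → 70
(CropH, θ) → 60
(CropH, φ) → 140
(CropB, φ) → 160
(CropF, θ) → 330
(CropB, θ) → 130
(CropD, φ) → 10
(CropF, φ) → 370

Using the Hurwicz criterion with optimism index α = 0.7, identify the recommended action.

CropH: 0.7·270 + 0.3·60 = 207
CropF: 0.7·370 + 0.3·240 = 331
CropB: 0.7·300 + 0.3·130 = 249
CropD: 0.7·100 + 0.3·10 = 73
Highest Hurwicz score = 331 → CropF.

CropF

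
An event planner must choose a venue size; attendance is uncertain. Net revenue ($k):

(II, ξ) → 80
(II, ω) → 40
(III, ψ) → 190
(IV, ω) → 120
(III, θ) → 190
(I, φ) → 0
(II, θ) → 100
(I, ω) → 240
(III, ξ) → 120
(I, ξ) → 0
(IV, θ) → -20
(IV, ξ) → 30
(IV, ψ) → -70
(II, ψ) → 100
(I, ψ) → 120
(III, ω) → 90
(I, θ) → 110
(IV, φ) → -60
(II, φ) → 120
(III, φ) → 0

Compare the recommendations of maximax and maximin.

Row maxima: I=240, II=120, III=190, IV=120
Best best-case = 240 → I.
Row minima: I=0, II=40, III=0, IV=-70
Best worst-case = 40 → II.

maximax → I; maximin → II (disagree)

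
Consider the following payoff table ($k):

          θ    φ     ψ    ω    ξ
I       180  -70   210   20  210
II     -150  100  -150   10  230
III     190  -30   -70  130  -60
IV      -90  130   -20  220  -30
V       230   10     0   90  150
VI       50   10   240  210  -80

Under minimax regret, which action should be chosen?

Column bests: θ=230, φ=130, ψ=240, ω=220, ξ=230.
I regrets: 50, 200, 30, 200, 20 → max 200
II regrets: 380, 30, 390, 210, 0 → max 390
III regrets: 40, 160, 310, 90, 290 → max 310
IV regrets: 320, 0, 260, 0, 260 → max 320
V regrets: 0, 120, 240, 130, 80 → max 240
VI regrets: 180, 120, 0, 10, 310 → max 310
Smallest max regret = 200 → I.

I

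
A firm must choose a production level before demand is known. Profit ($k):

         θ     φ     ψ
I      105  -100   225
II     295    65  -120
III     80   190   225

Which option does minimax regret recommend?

III

Column bests: θ=295, φ=190, ψ=225.
I regrets: 190, 290, 0 → max 290
II regrets: 0, 125, 345 → max 345
III regrets: 215, 0, 0 → max 215
Smallest max regret = 215 → III.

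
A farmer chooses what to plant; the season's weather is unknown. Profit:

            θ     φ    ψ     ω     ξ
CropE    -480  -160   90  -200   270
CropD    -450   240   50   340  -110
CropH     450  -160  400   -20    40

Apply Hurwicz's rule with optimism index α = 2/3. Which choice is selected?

CropH

CropE: 2/3·270 + 1/3·(-480) = 20
CropD: 2/3·340 + 1/3·(-450) = 230/3
CropH: 2/3·450 + 1/3·(-160) = 740/3
Highest Hurwicz score = 740/3 → CropH.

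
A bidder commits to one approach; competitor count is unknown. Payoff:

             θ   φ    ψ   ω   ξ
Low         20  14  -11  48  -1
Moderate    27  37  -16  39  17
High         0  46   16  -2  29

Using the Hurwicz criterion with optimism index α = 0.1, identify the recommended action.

Low: 0.1·48 + 0.9·(-11) = -5.1
Moderate: 0.1·39 + 0.9·(-16) = -10.5
High: 0.1·46 + 0.9·(-2) = 2.8
Highest Hurwicz score = 2.8 → High.

High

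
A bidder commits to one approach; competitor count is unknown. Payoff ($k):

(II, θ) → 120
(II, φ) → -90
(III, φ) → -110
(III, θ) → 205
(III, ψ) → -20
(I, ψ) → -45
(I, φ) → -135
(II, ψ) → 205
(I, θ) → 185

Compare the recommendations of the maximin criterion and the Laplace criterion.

Row minima: I=-135, II=-90, III=-110
Best worst-case = -90 → II.
Row averages: I=5/3, II=235/3, III=25
Highest average = 235/3 → II.

maximin → II; laplace → II (agree)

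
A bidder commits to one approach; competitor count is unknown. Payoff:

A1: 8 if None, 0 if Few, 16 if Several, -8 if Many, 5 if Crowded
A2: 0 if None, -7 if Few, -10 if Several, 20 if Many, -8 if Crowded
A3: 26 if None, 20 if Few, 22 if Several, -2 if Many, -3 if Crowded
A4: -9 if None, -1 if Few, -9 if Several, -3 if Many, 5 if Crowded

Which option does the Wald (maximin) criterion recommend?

A3

Row minima: A1=-8, A2=-10, A3=-3, A4=-9
Best worst-case = -3 → A3.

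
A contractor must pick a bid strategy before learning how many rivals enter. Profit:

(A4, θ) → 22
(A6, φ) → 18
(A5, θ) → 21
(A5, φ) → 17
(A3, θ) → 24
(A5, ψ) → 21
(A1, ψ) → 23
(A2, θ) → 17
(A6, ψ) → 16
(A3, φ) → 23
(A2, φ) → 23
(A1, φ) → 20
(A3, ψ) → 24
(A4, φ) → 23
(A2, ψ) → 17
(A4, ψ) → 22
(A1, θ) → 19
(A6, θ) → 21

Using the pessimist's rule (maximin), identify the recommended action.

A3

Row minima: A1=19, A2=17, A3=23, A4=22, A5=17, A6=16
Best worst-case = 23 → A3.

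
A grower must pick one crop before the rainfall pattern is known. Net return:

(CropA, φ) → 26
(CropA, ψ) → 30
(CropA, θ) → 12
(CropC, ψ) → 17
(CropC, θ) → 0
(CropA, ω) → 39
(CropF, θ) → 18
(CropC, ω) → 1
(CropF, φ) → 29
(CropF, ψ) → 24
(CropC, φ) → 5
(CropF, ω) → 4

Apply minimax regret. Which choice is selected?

CropA

Column bests: θ=18, φ=29, ψ=30, ω=39.
CropC regrets: 18, 24, 13, 38 → max 38
CropF regrets: 0, 0, 6, 35 → max 35
CropA regrets: 6, 3, 0, 0 → max 6
Smallest max regret = 6 → CropA.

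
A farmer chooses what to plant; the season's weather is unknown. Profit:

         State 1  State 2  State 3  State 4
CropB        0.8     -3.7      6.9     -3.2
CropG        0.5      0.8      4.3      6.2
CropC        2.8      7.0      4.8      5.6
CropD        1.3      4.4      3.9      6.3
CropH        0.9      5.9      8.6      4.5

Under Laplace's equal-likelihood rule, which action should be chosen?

Row averages: CropB=0.2, CropG=2.95, CropC=5.05, CropD=3.975, CropH=4.975
Highest average = 5.05 → CropC.

CropC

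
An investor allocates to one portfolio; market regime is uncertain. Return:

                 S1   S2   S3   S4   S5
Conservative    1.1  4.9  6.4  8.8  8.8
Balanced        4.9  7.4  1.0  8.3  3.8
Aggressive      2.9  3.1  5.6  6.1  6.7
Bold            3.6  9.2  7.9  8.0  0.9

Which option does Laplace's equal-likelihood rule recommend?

Conservative

Row averages: Conservative=6, Balanced=5.08, Aggressive=4.88, Bold=5.92
Highest average = 6 → Conservative.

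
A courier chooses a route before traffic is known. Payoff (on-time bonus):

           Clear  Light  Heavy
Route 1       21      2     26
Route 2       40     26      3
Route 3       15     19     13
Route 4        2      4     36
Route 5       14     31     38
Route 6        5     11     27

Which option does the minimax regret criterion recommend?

Column bests: Clear=40, Light=31, Heavy=38.
Route 1 regrets: 19, 29, 12 → max 29
Route 2 regrets: 0, 5, 35 → max 35
Route 3 regrets: 25, 12, 25 → max 25
Route 4 regrets: 38, 27, 2 → max 38
Route 5 regrets: 26, 0, 0 → max 26
Route 6 regrets: 35, 20, 11 → max 35
Smallest max regret = 25 → Route 3.

Route 3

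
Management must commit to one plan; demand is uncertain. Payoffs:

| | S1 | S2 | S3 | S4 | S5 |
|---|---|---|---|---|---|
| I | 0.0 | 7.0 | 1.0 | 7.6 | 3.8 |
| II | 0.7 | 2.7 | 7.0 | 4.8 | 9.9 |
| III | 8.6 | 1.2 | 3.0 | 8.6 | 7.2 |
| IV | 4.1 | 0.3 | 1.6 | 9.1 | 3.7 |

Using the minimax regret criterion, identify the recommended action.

III

Column bests: S1=8.6, S2=7.0, S3=7.0, S4=9.1, S5=9.9.
I regrets: 8.6, 0.0, 6.0, 1.5, 6.1 → max 8.6
II regrets: 7.9, 4.3, 0.0, 4.3, 0.0 → max 7.9
III regrets: 0.0, 5.8, 4.0, 0.5, 2.7 → max 5.8
IV regrets: 4.5, 6.7, 5.4, 0.0, 6.2 → max 6.7
Smallest max regret = 5.8 → III.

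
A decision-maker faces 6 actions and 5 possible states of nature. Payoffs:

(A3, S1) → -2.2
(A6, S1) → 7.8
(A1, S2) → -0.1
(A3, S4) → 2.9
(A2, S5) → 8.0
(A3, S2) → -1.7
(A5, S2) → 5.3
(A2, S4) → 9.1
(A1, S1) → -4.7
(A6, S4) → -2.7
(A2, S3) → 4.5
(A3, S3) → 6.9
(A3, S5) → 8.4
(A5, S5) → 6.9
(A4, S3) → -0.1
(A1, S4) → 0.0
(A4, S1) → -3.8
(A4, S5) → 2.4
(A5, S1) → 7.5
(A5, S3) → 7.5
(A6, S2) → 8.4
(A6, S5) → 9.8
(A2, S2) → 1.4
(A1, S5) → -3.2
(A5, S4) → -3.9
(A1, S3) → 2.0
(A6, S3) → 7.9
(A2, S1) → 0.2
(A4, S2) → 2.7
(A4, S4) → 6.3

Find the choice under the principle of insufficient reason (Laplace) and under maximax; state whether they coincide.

Row averages: A1=-1.2, A2=4.64, A3=2.86, A4=1.5, A5=4.66, A6=6.24
Highest average = 6.24 → A6.
Row maxima: A1=2.0, A2=9.1, A3=8.4, A4=6.3, A5=7.5, A6=9.8
Best best-case = 9.8 → A6.

laplace → A6; maximax → A6 (agree)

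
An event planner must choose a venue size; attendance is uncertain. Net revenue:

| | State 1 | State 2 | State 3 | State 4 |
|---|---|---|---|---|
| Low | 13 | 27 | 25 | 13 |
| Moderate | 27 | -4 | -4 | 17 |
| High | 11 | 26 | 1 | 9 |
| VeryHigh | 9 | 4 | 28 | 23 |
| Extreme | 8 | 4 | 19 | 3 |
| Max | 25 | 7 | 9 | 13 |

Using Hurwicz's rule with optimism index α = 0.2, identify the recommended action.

Low

Low: 0.2·27 + 0.8·13 = 15.8
Moderate: 0.2·27 + 0.8·(-4) = 2.2
High: 0.2·26 + 0.8·1 = 6
VeryHigh: 0.2·28 + 0.8·4 = 8.8
Extreme: 0.2·19 + 0.8·3 = 6.2
Max: 0.2·25 + 0.8·7 = 10.6
Highest Hurwicz score = 15.8 → Low.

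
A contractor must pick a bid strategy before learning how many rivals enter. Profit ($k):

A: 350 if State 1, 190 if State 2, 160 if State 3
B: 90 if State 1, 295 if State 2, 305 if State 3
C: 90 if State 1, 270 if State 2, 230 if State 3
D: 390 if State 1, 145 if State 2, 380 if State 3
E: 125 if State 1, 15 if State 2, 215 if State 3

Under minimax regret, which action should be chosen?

D

Column bests: State 1=390, State 2=295, State 3=380.
A regrets: 40, 105, 220 → max 220
B regrets: 300, 0, 75 → max 300
C regrets: 300, 25, 150 → max 300
D regrets: 0, 150, 0 → max 150
E regrets: 265, 280, 165 → max 280
Smallest max regret = 150 → D.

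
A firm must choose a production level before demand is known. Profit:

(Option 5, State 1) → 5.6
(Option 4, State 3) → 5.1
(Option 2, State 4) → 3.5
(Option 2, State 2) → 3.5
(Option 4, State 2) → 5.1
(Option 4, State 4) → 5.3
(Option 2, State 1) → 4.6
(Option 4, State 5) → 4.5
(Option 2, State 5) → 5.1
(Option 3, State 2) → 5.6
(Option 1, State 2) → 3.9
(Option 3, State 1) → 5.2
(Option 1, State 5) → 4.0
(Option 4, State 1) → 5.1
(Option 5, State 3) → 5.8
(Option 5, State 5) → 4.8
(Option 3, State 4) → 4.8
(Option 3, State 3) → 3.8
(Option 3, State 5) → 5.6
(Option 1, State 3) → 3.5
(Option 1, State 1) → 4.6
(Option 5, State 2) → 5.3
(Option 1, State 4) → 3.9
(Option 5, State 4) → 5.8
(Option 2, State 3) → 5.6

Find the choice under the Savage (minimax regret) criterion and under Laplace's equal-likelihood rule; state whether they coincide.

Column bests: State 1=5.6, State 2=5.6, State 3=5.8, State 4=5.8, State 5=5.6.
Option 1 regrets: 1.0, 1.7, 2.3, 1.9, 1.6 → max 2.3
Option 2 regrets: 1.0, 2.1, 0.2, 2.3, 0.5 → max 2.3
Option 3 regrets: 0.4, 0.0, 2.0, 1.0, 0.0 → max 2.0
Option 4 regrets: 0.5, 0.5, 0.7, 0.5, 1.1 → max 1.1
Option 5 regrets: 0.0, 0.3, 0.0, 0.0, 0.8 → max 0.8
Smallest max regret = 0.8 → Option 5.
Row averages: Option 1=3.98, Option 2=4.46, Option 3=5, Option 4=5.02, Option 5=5.46
Highest average = 5.46 → Option 5.

minimax regret → Option 5; laplace → Option 5 (agree)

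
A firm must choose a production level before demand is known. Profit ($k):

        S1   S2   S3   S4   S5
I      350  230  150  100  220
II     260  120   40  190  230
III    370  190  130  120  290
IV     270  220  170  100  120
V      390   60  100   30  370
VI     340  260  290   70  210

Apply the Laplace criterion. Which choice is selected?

VI

Row averages: I=210, II=168, III=220, IV=176, V=190, VI=234
Highest average = 234 → VI.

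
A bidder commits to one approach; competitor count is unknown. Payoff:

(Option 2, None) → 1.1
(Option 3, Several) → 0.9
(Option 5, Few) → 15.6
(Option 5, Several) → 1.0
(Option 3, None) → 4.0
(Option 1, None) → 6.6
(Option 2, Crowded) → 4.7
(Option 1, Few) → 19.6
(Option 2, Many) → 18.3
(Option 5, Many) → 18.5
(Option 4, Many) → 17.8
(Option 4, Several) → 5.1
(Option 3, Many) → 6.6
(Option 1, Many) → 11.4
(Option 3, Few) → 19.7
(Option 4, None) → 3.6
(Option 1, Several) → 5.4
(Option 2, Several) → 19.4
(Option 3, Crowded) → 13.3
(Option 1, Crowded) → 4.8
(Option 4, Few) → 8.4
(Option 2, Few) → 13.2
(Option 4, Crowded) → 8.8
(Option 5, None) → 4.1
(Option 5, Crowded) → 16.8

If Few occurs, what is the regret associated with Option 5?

4.1

Best payoff under Few is 19.7.
Regret = 19.7 − 15.6 = 4.1.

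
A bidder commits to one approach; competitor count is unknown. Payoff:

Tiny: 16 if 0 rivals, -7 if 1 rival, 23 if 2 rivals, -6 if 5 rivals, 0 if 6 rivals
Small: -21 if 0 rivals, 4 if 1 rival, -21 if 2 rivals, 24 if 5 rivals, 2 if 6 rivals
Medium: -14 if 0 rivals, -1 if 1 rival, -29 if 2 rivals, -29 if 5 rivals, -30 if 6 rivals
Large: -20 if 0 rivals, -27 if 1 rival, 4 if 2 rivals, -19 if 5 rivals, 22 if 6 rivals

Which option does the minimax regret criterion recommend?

Column bests: 0 rivals=16, 1 rival=4, 2 rivals=23, 5 rivals=24, 6 rivals=22.
Tiny regrets: 0, 11, 0, 30, 22 → max 30
Small regrets: 37, 0, 44, 0, 20 → max 44
Medium regrets: 30, 5, 52, 53, 52 → max 53
Large regrets: 36, 31, 19, 43, 0 → max 43
Smallest max regret = 30 → Tiny.

Tiny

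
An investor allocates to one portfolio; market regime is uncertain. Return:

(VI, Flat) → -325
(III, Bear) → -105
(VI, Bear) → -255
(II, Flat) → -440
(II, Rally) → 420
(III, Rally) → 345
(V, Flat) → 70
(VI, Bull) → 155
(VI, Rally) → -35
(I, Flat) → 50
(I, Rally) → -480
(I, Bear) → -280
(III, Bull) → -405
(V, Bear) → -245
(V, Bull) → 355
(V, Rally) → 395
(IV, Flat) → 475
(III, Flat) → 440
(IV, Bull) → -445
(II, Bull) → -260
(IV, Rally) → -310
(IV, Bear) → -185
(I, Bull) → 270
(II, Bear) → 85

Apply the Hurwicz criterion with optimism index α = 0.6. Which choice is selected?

I: 0.6·270 + 0.4·(-480) = -30
II: 0.6·420 + 0.4·(-440) = 76
III: 0.6·440 + 0.4·(-405) = 102
IV: 0.6·475 + 0.4·(-445) = 107
V: 0.6·395 + 0.4·(-245) = 139
VI: 0.6·155 + 0.4·(-325) = -37
Highest Hurwicz score = 139 → V.

V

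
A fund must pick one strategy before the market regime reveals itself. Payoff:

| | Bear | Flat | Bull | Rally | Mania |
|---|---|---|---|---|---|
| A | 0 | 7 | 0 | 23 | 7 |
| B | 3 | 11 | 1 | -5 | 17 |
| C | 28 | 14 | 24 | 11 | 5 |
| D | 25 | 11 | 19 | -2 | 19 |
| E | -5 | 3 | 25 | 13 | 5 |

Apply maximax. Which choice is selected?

Row maxima: A=23, B=17, C=28, D=25, E=25
Best best-case = 28 → C.

C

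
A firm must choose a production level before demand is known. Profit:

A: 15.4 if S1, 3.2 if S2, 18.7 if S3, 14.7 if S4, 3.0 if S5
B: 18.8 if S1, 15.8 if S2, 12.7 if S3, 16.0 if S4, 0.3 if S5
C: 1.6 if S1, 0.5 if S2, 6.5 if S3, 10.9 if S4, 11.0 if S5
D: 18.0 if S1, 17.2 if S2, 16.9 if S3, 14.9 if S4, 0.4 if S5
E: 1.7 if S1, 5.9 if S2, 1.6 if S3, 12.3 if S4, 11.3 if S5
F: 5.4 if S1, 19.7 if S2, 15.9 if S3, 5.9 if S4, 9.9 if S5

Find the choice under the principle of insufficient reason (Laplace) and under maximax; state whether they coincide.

laplace → D; maximax → F (disagree)

Row averages: A=11, B=12.72, C=6.1, D=13.48, E=6.56, F=11.36
Highest average = 13.48 → D.
Row maxima: A=18.7, B=18.8, C=11.0, D=18.0, E=12.3, F=19.7
Best best-case = 19.7 → F.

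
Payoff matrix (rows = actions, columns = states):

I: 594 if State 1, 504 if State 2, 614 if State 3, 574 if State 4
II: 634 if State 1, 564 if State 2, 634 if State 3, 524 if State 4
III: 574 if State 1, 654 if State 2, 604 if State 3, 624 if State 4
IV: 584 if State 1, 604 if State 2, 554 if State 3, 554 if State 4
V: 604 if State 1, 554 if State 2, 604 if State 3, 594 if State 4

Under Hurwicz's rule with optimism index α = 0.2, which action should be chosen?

I: 0.2·614 + 0.8·504 = 526
II: 0.2·634 + 0.8·524 = 546
III: 0.2·654 + 0.8·574 = 590
IV: 0.2·604 + 0.8·554 = 564
V: 0.2·604 + 0.8·554 = 564
Highest Hurwicz score = 590 → III.

III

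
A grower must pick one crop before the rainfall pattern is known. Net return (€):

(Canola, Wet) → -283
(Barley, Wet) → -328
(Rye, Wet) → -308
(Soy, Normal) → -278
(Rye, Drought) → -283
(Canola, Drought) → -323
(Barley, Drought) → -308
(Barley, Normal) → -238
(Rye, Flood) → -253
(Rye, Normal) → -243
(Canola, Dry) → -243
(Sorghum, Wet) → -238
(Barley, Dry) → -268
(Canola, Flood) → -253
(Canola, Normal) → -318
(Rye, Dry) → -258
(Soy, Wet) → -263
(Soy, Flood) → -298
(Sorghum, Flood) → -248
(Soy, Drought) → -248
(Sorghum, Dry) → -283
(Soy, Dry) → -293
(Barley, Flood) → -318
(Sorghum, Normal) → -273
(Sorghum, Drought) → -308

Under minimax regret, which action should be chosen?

Column bests: Drought=-248, Dry=-243, Normal=-238, Wet=-238, Flood=-248.
Barley regrets: 60, 25, 0, 90, 70 → max 90
Soy regrets: 0, 50, 40, 25, 50 → max 50
Canola regrets: 75, 0, 80, 45, 5 → max 80
Rye regrets: 35, 15, 5, 70, 5 → max 70
Sorghum regrets: 60, 40, 35, 0, 0 → max 60
Smallest max regret = 50 → Soy.

Soy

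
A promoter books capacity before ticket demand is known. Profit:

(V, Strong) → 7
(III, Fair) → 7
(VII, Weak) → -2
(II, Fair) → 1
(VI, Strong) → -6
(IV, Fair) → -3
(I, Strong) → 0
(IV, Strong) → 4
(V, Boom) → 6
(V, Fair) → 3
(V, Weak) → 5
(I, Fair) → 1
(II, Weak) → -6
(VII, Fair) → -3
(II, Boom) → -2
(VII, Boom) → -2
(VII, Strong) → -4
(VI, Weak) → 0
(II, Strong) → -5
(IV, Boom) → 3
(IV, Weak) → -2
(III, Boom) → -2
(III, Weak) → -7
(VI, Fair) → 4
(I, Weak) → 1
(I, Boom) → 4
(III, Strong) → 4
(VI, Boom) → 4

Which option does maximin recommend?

V

Row minima: I=0, II=-6, III=-7, IV=-3, V=3, VI=-6, VII=-4
Best worst-case = 3 → V.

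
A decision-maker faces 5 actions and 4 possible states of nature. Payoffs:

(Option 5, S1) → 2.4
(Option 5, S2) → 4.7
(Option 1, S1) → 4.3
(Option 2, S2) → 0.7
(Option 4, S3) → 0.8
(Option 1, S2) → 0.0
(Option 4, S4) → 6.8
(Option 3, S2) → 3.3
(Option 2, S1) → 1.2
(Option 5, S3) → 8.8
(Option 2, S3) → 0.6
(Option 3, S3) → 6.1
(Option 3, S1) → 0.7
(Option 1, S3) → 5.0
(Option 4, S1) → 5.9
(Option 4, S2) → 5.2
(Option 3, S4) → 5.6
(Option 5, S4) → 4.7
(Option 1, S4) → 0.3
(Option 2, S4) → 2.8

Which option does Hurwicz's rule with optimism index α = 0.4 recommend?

Option 5

Option 1: 0.4·5.0 + 0.6·0.0 = 2
Option 2: 0.4·2.8 + 0.6·0.6 = 1.48
Option 3: 0.4·6.1 + 0.6·0.7 = 2.86
Option 4: 0.4·6.8 + 0.6·0.8 = 3.2
Option 5: 0.4·8.8 + 0.6·2.4 = 4.96
Highest Hurwicz score = 4.96 → Option 5.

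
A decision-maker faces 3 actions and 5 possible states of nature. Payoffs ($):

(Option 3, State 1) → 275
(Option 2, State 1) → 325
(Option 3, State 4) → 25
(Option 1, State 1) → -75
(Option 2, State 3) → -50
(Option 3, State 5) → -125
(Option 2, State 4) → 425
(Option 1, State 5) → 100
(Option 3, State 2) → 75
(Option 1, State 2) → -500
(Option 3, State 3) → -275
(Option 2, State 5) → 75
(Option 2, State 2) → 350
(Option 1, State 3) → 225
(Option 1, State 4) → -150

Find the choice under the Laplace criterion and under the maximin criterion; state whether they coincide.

Row averages: Option 1=-80, Option 2=225, Option 3=-5
Highest average = 225 → Option 2.
Row minima: Option 1=-500, Option 2=-50, Option 3=-275
Best worst-case = -50 → Option 2.

laplace → Option 2; maximin → Option 2 (agree)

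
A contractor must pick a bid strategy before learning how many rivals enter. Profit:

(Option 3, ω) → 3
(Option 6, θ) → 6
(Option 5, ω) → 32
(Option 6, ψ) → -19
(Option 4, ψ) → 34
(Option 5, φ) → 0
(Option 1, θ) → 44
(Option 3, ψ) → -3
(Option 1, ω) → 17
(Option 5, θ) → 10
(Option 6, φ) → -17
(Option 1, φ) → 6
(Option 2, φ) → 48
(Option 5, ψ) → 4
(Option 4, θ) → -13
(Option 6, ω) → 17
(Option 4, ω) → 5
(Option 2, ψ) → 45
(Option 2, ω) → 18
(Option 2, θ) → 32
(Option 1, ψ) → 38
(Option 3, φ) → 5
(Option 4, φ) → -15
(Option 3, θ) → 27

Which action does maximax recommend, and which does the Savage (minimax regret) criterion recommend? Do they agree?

Row maxima: Option 1=44, Option 2=48, Option 3=27, Option 4=34, Option 5=32, Option 6=17
Best best-case = 48 → Option 2.
Column bests: θ=44, φ=48, ψ=45, ω=32.
Option 1 regrets: 0, 42, 7, 15 → max 42
Option 2 regrets: 12, 0, 0, 14 → max 14
Option 3 regrets: 17, 43, 48, 29 → max 48
Option 4 regrets: 57, 63, 11, 27 → max 63
Option 5 regrets: 34, 48, 41, 0 → max 48
Option 6 regrets: 38, 65, 64, 15 → max 65
Smallest max regret = 14 → Option 2.

maximax → Option 2; minimax regret → Option 2 (agree)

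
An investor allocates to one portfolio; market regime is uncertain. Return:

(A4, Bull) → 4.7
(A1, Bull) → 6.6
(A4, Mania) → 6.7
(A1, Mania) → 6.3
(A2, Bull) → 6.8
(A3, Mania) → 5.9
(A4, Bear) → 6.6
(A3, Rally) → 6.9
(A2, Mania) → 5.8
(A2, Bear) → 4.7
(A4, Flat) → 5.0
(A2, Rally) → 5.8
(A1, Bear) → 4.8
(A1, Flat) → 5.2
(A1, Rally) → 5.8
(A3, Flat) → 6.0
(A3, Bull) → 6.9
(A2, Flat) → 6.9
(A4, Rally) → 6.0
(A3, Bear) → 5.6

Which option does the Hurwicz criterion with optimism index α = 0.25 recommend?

A1: 0.25·6.6 + 0.75·4.8 = 5.25
A2: 0.25·6.9 + 0.75·4.7 = 5.25
A3: 0.25·6.9 + 0.75·5.6 = 5.925
A4: 0.25·6.7 + 0.75·4.7 = 5.2
Highest Hurwicz score = 5.925 → A3.

A3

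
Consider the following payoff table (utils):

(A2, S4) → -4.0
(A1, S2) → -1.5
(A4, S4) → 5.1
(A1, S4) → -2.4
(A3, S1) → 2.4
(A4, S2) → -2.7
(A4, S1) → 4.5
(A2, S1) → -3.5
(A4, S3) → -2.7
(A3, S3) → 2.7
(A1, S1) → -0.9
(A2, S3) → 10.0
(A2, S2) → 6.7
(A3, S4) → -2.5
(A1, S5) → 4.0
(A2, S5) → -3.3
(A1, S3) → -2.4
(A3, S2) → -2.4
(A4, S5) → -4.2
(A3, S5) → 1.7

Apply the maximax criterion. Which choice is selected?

A2

Row maxima: A1=4.0, A2=10.0, A3=2.7, A4=5.1
Best best-case = 10.0 → A2.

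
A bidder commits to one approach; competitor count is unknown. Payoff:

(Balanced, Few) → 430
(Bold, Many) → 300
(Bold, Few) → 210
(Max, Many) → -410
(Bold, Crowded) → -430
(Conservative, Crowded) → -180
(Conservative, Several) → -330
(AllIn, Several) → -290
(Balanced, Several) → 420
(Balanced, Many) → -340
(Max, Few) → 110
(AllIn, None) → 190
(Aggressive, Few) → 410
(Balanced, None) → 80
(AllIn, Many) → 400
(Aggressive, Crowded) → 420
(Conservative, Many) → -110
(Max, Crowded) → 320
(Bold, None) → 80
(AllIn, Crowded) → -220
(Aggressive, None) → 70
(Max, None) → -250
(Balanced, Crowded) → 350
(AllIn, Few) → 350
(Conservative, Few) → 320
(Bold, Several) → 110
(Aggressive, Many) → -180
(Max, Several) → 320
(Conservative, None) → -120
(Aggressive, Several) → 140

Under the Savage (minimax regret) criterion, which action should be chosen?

Column bests: None=190, Few=430, Several=420, Many=400, Crowded=420.
Conservative regrets: 310, 110, 750, 510, 600 → max 750
Balanced regrets: 110, 0, 0, 740, 70 → max 740
Aggressive regrets: 120, 20, 280, 580, 0 → max 580
Bold regrets: 110, 220, 310, 100, 850 → max 850
AllIn regrets: 0, 80, 710, 0, 640 → max 710
Max regrets: 440, 320, 100, 810, 100 → max 810
Smallest max regret = 580 → Aggressive.

Aggressive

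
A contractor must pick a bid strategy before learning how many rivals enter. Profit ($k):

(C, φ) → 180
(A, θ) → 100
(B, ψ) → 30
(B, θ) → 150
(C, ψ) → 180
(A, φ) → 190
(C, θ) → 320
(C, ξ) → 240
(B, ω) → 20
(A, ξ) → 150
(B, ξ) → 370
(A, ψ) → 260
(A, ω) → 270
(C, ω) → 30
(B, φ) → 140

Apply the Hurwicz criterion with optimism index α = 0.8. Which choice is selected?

B

A: 0.8·270 + 0.2·100 = 236
B: 0.8·370 + 0.2·20 = 300
C: 0.8·320 + 0.2·30 = 262
Highest Hurwicz score = 300 → B.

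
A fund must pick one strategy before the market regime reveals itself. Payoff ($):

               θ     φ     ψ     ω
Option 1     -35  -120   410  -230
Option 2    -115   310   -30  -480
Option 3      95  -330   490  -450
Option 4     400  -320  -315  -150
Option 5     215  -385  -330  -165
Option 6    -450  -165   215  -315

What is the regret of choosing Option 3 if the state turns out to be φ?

640

Best payoff under φ is 310.
Regret = 310 − (-330) = 640.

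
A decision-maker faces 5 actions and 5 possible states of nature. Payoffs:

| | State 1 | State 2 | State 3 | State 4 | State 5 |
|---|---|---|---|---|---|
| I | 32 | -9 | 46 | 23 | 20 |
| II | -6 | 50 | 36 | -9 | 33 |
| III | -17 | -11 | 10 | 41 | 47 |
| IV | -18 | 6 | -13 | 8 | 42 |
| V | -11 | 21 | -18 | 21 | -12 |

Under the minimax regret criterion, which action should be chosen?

Column bests: State 1=32, State 2=50, State 3=46, State 4=41, State 5=47.
I regrets: 0, 59, 0, 18, 27 → max 59
II regrets: 38, 0, 10, 50, 14 → max 50
III regrets: 49, 61, 36, 0, 0 → max 61
IV regrets: 50, 44, 59, 33, 5 → max 59
V regrets: 43, 29, 64, 20, 59 → max 64
Smallest max regret = 50 → II.

II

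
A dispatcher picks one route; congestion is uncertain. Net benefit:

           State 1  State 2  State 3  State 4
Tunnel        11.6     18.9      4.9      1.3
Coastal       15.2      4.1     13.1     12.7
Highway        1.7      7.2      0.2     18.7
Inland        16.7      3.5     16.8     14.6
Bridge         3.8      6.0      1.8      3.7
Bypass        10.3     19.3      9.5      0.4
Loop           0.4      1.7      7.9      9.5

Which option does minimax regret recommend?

Column bests: State 1=16.7, State 2=19.3, State 3=16.8, State 4=18.7.
Tunnel regrets: 5.1, 0.4, 11.9, 17.4 → max 17.4
Coastal regrets: 1.5, 15.2, 3.7, 6.0 → max 15.2
Highway regrets: 15.0, 12.1, 16.6, 0.0 → max 16.6
Inland regrets: 0.0, 15.8, 0.0, 4.1 → max 15.8
Bridge regrets: 12.9, 13.3, 15.0, 15.0 → max 15.0
Bypass regrets: 6.4, 0.0, 7.3, 18.3 → max 18.3
Loop regrets: 16.3, 17.6, 8.9, 9.2 → max 17.6
Smallest max regret = 15.0 → Bridge.

Bridge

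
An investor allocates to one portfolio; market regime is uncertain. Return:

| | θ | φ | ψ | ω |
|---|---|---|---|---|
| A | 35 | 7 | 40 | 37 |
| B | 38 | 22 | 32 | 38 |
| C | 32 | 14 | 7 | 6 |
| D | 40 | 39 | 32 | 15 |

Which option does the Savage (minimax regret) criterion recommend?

Column bests: θ=40, φ=39, ψ=40, ω=38.
A regrets: 5, 32, 0, 1 → max 32
B regrets: 2, 17, 8, 0 → max 17
C regrets: 8, 25, 33, 32 → max 33
D regrets: 0, 0, 8, 23 → max 23
Smallest max regret = 17 → B.

B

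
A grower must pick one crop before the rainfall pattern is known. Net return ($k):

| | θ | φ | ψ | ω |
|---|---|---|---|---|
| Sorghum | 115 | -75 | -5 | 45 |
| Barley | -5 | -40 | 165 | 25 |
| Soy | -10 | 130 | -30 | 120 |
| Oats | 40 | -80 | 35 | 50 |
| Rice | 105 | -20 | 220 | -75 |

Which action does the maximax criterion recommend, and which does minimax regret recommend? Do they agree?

maximax → Rice; minimax regret → Barley (disagree)

Row maxima: Sorghum=115, Barley=165, Soy=130, Oats=50, Rice=220
Best best-case = 220 → Rice.
Column bests: θ=115, φ=130, ψ=220, ω=120.
Sorghum regrets: 0, 205, 225, 75 → max 225
Barley regrets: 120, 170, 55, 95 → max 170
Soy regrets: 125, 0, 250, 0 → max 250
Oats regrets: 75, 210, 185, 70 → max 210
Rice regrets: 10, 150, 0, 195 → max 195
Smallest max regret = 170 → Barley.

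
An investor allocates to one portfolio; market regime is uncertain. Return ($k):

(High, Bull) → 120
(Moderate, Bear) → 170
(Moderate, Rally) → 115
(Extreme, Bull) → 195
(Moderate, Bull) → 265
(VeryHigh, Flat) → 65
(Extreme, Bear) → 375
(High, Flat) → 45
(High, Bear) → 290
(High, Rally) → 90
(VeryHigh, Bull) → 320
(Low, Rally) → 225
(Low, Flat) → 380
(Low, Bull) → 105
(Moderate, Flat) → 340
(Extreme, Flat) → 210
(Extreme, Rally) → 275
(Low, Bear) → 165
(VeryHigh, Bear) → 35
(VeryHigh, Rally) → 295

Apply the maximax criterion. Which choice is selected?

Row maxima: Low=380, Moderate=340, High=290, VeryHigh=320, Extreme=375
Best best-case = 380 → Low.

Low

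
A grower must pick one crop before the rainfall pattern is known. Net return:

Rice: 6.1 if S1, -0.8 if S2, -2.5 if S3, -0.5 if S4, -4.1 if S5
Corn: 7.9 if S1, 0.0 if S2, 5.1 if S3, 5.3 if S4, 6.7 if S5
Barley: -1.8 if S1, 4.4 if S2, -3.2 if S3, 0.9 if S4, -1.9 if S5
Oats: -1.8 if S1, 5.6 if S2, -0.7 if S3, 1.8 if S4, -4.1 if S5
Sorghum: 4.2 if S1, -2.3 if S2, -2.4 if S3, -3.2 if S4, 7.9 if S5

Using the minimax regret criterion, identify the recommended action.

Column bests: S1=7.9, S2=5.6, S3=5.1, S4=5.3, S5=7.9.
Rice regrets: 1.8, 6.4, 7.6, 5.8, 12.0 → max 12.0
Corn regrets: 0.0, 5.6, 0.0, 0.0, 1.2 → max 5.6
Barley regrets: 9.7, 1.2, 8.3, 4.4, 9.8 → max 9.8
Oats regrets: 9.7, 0.0, 5.8, 3.5, 12.0 → max 12.0
Sorghum regrets: 3.7, 7.9, 7.5, 8.5, 0.0 → max 8.5
Smallest max regret = 5.6 → Corn.

Corn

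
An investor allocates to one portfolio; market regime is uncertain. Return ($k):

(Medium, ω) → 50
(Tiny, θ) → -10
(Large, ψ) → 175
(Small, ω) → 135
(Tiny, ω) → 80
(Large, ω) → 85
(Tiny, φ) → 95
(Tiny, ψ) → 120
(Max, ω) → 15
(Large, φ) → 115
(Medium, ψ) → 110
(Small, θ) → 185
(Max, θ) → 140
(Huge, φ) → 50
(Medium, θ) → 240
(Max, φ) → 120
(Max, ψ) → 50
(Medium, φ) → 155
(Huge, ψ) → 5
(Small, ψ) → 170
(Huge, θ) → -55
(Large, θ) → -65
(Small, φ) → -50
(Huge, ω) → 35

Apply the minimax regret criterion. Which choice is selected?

Medium

Column bests: θ=240, φ=155, ψ=175, ω=135.
Tiny regrets: 250, 60, 55, 55 → max 250
Small regrets: 55, 205, 5, 0 → max 205
Medium regrets: 0, 0, 65, 85 → max 85
Large regrets: 305, 40, 0, 50 → max 305
Huge regrets: 295, 105, 170, 100 → max 295
Max regrets: 100, 35, 125, 120 → max 125
Smallest max regret = 85 → Medium.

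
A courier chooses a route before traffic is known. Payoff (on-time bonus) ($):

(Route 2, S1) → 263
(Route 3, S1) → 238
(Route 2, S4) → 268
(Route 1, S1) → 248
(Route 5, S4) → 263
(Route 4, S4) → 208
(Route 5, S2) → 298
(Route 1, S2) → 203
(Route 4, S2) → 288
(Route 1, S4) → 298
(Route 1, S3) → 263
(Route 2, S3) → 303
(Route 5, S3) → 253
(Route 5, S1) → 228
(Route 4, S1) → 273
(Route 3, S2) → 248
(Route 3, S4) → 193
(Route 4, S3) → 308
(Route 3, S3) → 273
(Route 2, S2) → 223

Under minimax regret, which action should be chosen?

Column bests: S1=273, S2=298, S3=308, S4=298.
Route 1 regrets: 25, 95, 45, 0 → max 95
Route 2 regrets: 10, 75, 5, 30 → max 75
Route 3 regrets: 35, 50, 35, 105 → max 105
Route 4 regrets: 0, 10, 0, 90 → max 90
Route 5 regrets: 45, 0, 55, 35 → max 55
Smallest max regret = 55 → Route 5.

Route 5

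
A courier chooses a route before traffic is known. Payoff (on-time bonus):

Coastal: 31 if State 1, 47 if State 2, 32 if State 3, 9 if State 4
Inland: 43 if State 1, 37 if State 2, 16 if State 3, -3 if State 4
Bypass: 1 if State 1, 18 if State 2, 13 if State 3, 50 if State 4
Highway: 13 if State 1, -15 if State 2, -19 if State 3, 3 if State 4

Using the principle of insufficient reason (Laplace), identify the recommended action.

Coastal

Row averages: Coastal=29.75, Inland=23.25, Bypass=20.5, Highway=-4.5
Highest average = 29.75 → Coastal.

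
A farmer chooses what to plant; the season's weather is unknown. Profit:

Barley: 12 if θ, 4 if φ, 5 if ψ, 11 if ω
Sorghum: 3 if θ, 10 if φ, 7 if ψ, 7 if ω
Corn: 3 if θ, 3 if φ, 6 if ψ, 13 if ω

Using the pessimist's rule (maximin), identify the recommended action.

Row minima: Barley=4, Sorghum=3, Corn=3
Best worst-case = 4 → Barley.

Barley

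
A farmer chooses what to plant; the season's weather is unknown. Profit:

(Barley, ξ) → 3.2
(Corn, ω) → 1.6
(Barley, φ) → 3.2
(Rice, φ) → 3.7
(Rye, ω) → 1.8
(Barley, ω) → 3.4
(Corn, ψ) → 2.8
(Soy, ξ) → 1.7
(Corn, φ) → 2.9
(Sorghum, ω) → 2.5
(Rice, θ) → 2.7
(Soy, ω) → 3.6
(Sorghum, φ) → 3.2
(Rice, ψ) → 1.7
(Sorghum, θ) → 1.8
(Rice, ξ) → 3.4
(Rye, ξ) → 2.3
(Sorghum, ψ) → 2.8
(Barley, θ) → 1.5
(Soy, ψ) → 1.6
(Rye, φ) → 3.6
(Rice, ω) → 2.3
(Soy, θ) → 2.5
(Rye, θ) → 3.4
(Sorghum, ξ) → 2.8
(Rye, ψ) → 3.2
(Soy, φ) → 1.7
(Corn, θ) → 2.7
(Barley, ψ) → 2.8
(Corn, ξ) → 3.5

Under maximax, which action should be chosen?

Row maxima: Rice=3.7, Barley=3.4, Rye=3.6, Corn=3.5, Sorghum=3.2, Soy=3.6
Best best-case = 3.7 → Rice.

Rice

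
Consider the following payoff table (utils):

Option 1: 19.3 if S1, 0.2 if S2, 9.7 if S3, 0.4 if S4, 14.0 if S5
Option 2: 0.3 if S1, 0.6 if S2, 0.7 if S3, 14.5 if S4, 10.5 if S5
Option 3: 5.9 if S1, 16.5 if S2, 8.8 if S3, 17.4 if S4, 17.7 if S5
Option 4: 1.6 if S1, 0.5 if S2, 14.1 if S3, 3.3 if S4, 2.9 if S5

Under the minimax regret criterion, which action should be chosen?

Option 3

Column bests: S1=19.3, S2=16.5, S3=14.1, S4=17.4, S5=17.7.
Option 1 regrets: 0.0, 16.3, 4.4, 17.0, 3.7 → max 17.0
Option 2 regrets: 19.0, 15.9, 13.4, 2.9, 7.2 → max 19.0
Option 3 regrets: 13.4, 0.0, 5.3, 0.0, 0.0 → max 13.4
Option 4 regrets: 17.7, 16.0, 0.0, 14.1, 14.8 → max 17.7
Smallest max regret = 13.4 → Option 3.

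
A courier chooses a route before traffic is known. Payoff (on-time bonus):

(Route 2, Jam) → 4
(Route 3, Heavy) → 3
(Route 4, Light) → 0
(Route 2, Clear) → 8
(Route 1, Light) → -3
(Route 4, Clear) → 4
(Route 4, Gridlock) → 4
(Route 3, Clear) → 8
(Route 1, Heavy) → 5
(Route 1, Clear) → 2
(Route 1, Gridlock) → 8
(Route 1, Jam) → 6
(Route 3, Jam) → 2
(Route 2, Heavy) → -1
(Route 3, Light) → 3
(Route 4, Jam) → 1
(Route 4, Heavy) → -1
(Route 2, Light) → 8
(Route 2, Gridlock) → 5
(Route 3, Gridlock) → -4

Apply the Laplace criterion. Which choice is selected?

Row averages: Route 1=3.6, Route 2=4.8, Route 3=2.4, Route 4=1.6
Highest average = 4.8 → Route 2.

Route 2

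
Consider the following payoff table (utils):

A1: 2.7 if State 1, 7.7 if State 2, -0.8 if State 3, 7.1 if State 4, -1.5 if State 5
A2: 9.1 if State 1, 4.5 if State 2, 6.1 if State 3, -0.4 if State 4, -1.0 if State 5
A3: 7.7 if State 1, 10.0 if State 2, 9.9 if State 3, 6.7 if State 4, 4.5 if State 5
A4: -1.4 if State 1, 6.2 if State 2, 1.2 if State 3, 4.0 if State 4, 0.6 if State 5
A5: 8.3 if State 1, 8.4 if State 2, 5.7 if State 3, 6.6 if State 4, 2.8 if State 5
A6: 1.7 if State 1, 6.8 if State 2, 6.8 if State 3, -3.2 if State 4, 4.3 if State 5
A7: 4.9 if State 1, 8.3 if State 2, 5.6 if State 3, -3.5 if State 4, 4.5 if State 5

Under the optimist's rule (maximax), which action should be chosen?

Row maxima: A1=7.7, A2=9.1, A3=10.0, A4=6.2, A5=8.4, A6=6.8, A7=8.3
Best best-case = 10.0 → A3.

A3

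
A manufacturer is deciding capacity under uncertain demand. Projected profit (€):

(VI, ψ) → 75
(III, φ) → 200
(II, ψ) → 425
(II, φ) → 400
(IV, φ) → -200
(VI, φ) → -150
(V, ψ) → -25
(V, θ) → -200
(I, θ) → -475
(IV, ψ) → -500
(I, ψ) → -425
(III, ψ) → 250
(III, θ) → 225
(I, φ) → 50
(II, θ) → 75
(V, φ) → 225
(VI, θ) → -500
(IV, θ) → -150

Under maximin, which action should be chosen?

Row minima: I=-475, II=75, III=200, IV=-500, V=-200, VI=-500
Best worst-case = 200 → III.

III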